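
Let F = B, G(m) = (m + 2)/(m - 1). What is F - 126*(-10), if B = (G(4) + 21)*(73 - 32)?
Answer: 2203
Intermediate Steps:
G(m) = (2 + m)/(-1 + m)
B = 943 (B = ((2 + 4)/(-1 + 4) + 21)*(73 - 32) = (6/3 + 21)*41 = ((⅓)*6 + 21)*41 = (2 + 21)*41 = 23*41 = 943)
F = 943
F - 126*(-10) = 943 - 126*(-10) = 943 + 1260 = 2203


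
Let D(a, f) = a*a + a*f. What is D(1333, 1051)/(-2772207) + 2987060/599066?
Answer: 3188496786934/830367479331 ≈ 3.8399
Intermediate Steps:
D(a, f) = a² + a*f
D(1333, 1051)/(-2772207) + 2987060/599066 = (1333*(1333 + 1051))/(-2772207) + 2987060/599066 = (1333*2384)*(-1/2772207) + 2987060*(1/599066) = 3177872*(-1/2772207) + 1493530/299533 = -3177872/2772207 + 1493530/299533 = 3188496786934/830367479331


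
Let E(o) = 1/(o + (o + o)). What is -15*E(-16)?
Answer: 5/16 ≈ 0.31250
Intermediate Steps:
E(o) = 1/(3*o) (E(o) = 1/(o + 2*o) = 1/(3*o))
-15*E(-16) = -5/(-16) = -5*(-1)/16 = -15*(-1/48) = 5/16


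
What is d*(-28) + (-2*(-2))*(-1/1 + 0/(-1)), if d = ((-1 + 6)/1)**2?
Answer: -704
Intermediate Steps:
d = 25 (d = (5*1)**2 = 5**2 = 25)
d*(-28) + (-2*(-2))*(-1/1 + 0/(-1)) = 25*(-28) + (-2*(-2))*(-1/1 + 0/(-1)) = -700 + 4*(-1*1 + 0*(-1)) = -700 + 4*(-1 + 0) = -700 + 4*(-1) = -700 - 4 = -704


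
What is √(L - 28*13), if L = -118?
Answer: I*√482 ≈ 21.954*I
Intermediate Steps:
√(L - 28*13) = √(-118 - 28*13) = √(-118 - 364) = √(-482) = I*√482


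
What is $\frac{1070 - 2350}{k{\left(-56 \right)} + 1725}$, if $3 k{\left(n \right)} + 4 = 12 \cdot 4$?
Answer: $- \frac{3840}{5219} \approx -0.73577$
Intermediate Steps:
$k{\left(n \right)} = \frac{44}{3}$ ($k{\left(n \right)} = - \frac{4}{3} + \frac{12 \cdot 4}{3} = - \frac{4}{3} + \frac{1}{3} \cdot 48 = - \frac{4}{3} + 16 = \frac{44}{3}$)
$\frac{1070 - 2350}{k{\left(-56 \right)} + 1725} = \frac{1070 - 2350}{\frac{44}{3} + 1725} = - \frac{1280}{\frac{5219}{3}} = \left(-1280\right) \frac{3}{5219} = - \frac{3840}{5219}$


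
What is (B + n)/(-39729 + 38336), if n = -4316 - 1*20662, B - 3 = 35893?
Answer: -10918/1393 ≈ -7.8378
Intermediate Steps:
B = 35896 (B = 3 + 35893 = 35896)
n = -24978 (n = -4316 - 20662 = -24978)
(B + n)/(-39729 + 38336) = (35896 - 24978)/(-39729 + 38336) = 10918/(-1393) = 10918*(-1/1393) = -10918/1393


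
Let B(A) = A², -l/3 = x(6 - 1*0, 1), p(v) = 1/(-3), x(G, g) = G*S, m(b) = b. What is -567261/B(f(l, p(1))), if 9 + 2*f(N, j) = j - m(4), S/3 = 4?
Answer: -5105349/400 ≈ -12763.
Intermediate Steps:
S = 12 (S = 3*4 = 12)
x(G, g) = 12*G (x(G, g) = G*12 = 12*G)
p(v) = -⅓
l = -216 (l = -36*(6 - 1*0) = -36*(6 + 0) = -36*6 = -3*72 = -216)
f(N, j) = -13/2 + j/2 (f(N, j) = -9/2 + (j - 1*4)/2 = -9/2 + (j - 4)/2 = -9/2 + (-4 + j)/2 = -9/2 + (-2 + j/2) = -13/2 + j/2)
-567261/B(f(l, p(1))) = -567261/(-13/2 + (½)*(-⅓))² = -567261/(-13/2 - ⅙)² = -567261/((-20/3)²) = -567261/400/9 = -567261*9/400 = -5105349/400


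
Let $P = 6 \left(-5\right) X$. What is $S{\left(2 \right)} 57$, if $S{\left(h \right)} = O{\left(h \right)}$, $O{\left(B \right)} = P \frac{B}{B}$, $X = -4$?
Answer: $6840$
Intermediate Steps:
$P = 120$ ($P = 6 \left(-5\right) \left(-4\right) = \left(-30\right) \left(-4\right) = 120$)
$O{\left(B \right)} = 120$ ($O{\left(B \right)} = 120 \frac{B}{B} = 120 \cdot 1 = 120$)
$S{\left(h \right)} = 120$
$S{\left(2 \right)} 57 = 120 \cdot 57 = 6840$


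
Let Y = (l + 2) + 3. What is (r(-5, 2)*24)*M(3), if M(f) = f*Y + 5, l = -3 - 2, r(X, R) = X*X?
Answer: 3000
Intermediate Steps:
r(X, R) = X²
l = -5
Y = 0 (Y = (-5 + 2) + 3 = -3 + 3 = 0)
M(f) = 5 (M(f) = f*0 + 5 = 0 + 5 = 5)
(r(-5, 2)*24)*M(3) = ((-5)²*24)*5 = (25*24)*5 = 600*5 = 3000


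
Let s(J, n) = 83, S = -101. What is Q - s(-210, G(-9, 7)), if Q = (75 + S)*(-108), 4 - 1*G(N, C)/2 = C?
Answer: 2725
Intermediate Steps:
G(N, C) = 8 - 2*C
Q = 2808 (Q = (75 - 101)*(-108) = -26*(-108) = 2808)
Q - s(-210, G(-9, 7)) = 2808 - 1*83 = 2808 - 83 = 2725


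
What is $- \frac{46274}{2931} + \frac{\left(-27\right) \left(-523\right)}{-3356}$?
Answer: $- \frac{196684195}{9836436} \approx -19.995$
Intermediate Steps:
$- \frac{46274}{2931} + \frac{\left(-27\right) \left(-523\right)}{-3356} = \left(-46274\right) \frac{1}{2931} + 14121 \left(- \frac{1}{3356}\right) = - \frac{46274}{2931} - \frac{14121}{3356} = - \frac{196684195}{9836436}$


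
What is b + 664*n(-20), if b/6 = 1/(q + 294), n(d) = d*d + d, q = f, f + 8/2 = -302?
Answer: 504639/2 ≈ 2.5232e+5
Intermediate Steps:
f = -306 (f = -4 - 302 = -306)
q = -306
n(d) = d + d² (n(d) = d² + d = d + d²)
b = -½ (b = 6/(-306 + 294) = 6/(-12) = 6*(-1/12) = -½ ≈ -0.50000)
b + 664*n(-20) = -½ + 664*(-20*(1 - 20)) = -½ + 664*(-20*(-19)) = -½ + 664*380 = -½ + 252320 = 504639/2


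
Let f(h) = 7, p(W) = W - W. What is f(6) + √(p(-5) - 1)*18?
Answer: 7 + 18*I ≈ 7.0 + 18.0*I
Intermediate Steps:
p(W) = 0
f(6) + √(p(-5) - 1)*18 = 7 + √(0 - 1)*18 = 7 + √(-1)*18 = 7 + I*18 = 7 + 18*I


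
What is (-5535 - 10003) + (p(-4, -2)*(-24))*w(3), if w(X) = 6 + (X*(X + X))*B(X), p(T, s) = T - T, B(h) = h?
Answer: -15538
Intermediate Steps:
p(T, s) = 0
w(X) = 6 + 2*X³ (w(X) = 6 + (X*(X + X))*X = 6 + (X*(2*X))*X = 6 + (2*X²)*X = 6 + 2*X³)
(-5535 - 10003) + (p(-4, -2)*(-24))*w(3) = (-5535 - 10003) + (0*(-24))*(6 + 2*3³) = -15538 + 0*(6 + 2*27) = -15538 + 0*(6 + 54) = -15538 + 0*60 = -15538 + 0 = -15538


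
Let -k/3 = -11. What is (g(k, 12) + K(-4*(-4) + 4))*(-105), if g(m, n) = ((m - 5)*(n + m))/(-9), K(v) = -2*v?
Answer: 18900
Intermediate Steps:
k = 33 (k = -3*(-11) = 33)
g(m, n) = -(-5 + m)*(m + n)/9 (g(m, n) = ((-5 + m)*(m + n))*(-1/9) = -(-5 + m)*(m + n)/9)
(g(k, 12) + K(-4*(-4) + 4))*(-105) = ((-1/9*33**2 + (5/9)*33 + (5/9)*12 - 1/9*33*12) - 2*(-4*(-4) + 4))*(-105) = ((-1/9*1089 + 55/3 + 20/3 - 44) - 2*(16 + 4))*(-105) = ((-121 + 55/3 + 20/3 - 44) - 2*20)*(-105) = (-140 - 40)*(-105) = -180*(-105) = 18900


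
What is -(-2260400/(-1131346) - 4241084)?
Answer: 2399065579332/565673 ≈ 4.2411e+6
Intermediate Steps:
-(-2260400/(-1131346) - 4241084) = -(-2260400*(-1/1131346) - 4241084) = -(1130200/565673 - 4241084) = -1*(-2399065579332/565673) = 2399065579332/565673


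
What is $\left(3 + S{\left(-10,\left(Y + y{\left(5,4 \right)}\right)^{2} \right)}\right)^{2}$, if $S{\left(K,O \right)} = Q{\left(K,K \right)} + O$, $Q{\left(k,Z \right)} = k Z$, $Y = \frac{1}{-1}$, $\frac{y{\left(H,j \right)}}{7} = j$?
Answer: $692224$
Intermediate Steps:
$y{\left(H,j \right)} = 7 j$
$Y = -1$
$Q{\left(k,Z \right)} = Z k$
$S{\left(K,O \right)} = O + K^{2}$ ($S{\left(K,O \right)} = K K + O = K^{2} + O = O + K^{2}$)
$\left(3 + S{\left(-10,\left(Y + y{\left(5,4 \right)}\right)^{2} \right)}\right)^{2} = \left(3 + \left(\left(-1 + 7 \cdot 4\right)^{2} + \left(-10\right)^{2}\right)\right)^{2} = \left(3 + \left(\left(-1 + 28\right)^{2} + 100\right)\right)^{2} = \left(3 + \left(27^{2} + 100\right)\right)^{2} = \left(3 + \left(729 + 100\right)\right)^{2} = \left(3 + 829\right)^{2} = 832^{2} = 692224$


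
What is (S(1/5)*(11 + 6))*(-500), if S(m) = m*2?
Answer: -3400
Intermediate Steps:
S(m) = 2*m
(S(1/5)*(11 + 6))*(-500) = ((2*(1/5))*(11 + 6))*(-500) = ((2*(1*(1/5)))*17)*(-500) = ((2*(1/5))*17)*(-500) = ((2/5)*17)*(-500) = (34/5)*(-500) = -3400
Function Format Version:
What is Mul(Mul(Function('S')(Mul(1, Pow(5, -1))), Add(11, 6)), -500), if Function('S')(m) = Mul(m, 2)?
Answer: -3400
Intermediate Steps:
Function('S')(m) = Mul(2, m)
Mul(Mul(Function('S')(Mul(1, Pow(5, -1))), Add(11, 6)), -500) = Mul(Mul(Mul(2, Mul(1, Pow(5, -1))), Add(11, 6)), -500) = Mul(Mul(Mul(2, Mul(1, Rational(1, 5))), 17), -500) = Mul(Mul(Mul(2, Rational(1, 5)), 17), -500) = Mul(Mul(Rational(2, 5), 17), -500) = Mul(Rational(34, 5), -500) = -3400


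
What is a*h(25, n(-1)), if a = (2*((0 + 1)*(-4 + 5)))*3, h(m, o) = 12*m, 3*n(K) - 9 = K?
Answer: 1800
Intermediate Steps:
n(K) = 3 + K/3
a = 6 (a = (2*(1*1))*3 = (2*1)*3 = 2*3 = 6)
a*h(25, n(-1)) = 6*(12*25) = 6*300 = 1800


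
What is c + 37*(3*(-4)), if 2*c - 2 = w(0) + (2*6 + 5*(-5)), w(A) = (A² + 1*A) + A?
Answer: -899/2 ≈ -449.50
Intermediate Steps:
w(A) = A² + 2*A (w(A) = (A² + A) + A = (A + A²) + A = A² + 2*A)
c = -11/2 (c = 1 + (0*(2 + 0) + (2*6 + 5*(-5)))/2 = 1 + (0*2 + (12 - 25))/2 = 1 + (0 - 13)/2 = 1 + (½)*(-13) = 1 - 13/2 = -11/2 ≈ -5.5000)
c + 37*(3*(-4)) = -11/2 + 37*(3*(-4)) = -11/2 + 37*(-12) = -11/2 - 444 = -899/2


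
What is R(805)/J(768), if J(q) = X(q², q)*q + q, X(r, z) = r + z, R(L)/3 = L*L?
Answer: 648025/151191808 ≈ 0.0042861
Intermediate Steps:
R(L) = 3*L² (R(L) = 3*(L*L) = 3*L²)
J(q) = q + q*(q + q²) (J(q) = (q² + q)*q + q = (q + q²)*q + q = q*(q + q²) + q = q + q*(q + q²))
R(805)/J(768) = (3*805²)/((768*(1 + 768 + 768²))) = (3*648025)/((768*(1 + 768 + 589824))) = 1944075/((768*590593)) = 1944075/453575424 = 1944075*(1/453575424) = 648025/151191808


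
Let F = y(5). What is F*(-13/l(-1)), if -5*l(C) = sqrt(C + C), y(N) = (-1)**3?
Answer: 65*I*sqrt(2)/2 ≈ 45.962*I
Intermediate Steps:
y(N) = -1
l(C) = -sqrt(2)*sqrt(C)/5 (l(C) = -sqrt(C + C)/5 = -sqrt(2)*sqrt(C)/5)
F = -1
F*(-13/l(-1)) = -(-13)/((-sqrt(2)*sqrt(-1)/5)) = -(-13)/((-sqrt(2)*I/5)) = -(-13)/((-I*sqrt(2)/5)) = -(-13)*5*I*sqrt(2)/2 = -(-65)*I*sqrt(2)/2 = 65*I*sqrt(2)/2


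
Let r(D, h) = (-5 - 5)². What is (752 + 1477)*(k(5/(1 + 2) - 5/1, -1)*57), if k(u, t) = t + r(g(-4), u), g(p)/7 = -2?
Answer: 12578247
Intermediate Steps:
g(p) = -14 (g(p) = 7*(-2) = -14)
r(D, h) = 100 (r(D, h) = (-10)² = 100)
k(u, t) = 100 + t (k(u, t) = t + 100 = 100 + t)
(752 + 1477)*(k(5/(1 + 2) - 5/1, -1)*57) = (752 + 1477)*((100 - 1)*57) = 2229*(99*57) = 2229*5643 = 12578247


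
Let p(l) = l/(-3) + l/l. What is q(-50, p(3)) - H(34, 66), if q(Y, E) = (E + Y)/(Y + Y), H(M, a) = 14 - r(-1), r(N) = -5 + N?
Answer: -39/2 ≈ -19.500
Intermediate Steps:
H(M, a) = 20 (H(M, a) = 14 - (-5 - 1) = 14 - 1*(-6) = 14 + 6 = 20)
p(l) = 1 - l/3 (p(l) = l*(-⅓) + 1 = -l/3 + 1 = 1 - l/3)
q(Y, E) = (E + Y)/(2*Y) (q(Y, E) = (E + Y)/((2*Y)) = (E + Y)*(1/(2*Y)) = (E + Y)/(2*Y))
q(-50, p(3)) - H(34, 66) = (½)*((1 - ⅓*3) - 50)/(-50) - 1*20 = (½)*(-1/50)*((1 - 1) - 50) - 20 = (½)*(-1/50)*(0 - 50) - 20 = (½)*(-1/50)*(-50) - 20 = ½ - 20 = -39/2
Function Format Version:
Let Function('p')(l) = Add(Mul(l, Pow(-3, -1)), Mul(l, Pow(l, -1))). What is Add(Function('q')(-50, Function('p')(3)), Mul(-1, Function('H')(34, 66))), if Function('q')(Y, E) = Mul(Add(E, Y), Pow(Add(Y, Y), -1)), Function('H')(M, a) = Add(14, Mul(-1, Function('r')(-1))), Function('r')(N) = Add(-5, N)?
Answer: Rational(-39, 2) ≈ -19.500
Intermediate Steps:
Function('H')(M, a) = 20 (Function('H')(M, a) = Add(14, Mul(-1, Add(-5, -1))) = Add(14, Mul(-1, -6)) = Add(14, 6) = 20)
Function('p')(l) = Add(1, Mul(Rational(-1, 3), l)) (Function('p')(l) = Add(Mul(l, Rational(-1, 3)), 1) = Add(Mul(Rational(-1, 3), l), 1) = Add(1, Mul(Rational(-1, 3), l)))
Function('q')(Y, E) = Mul(Rational(1, 2), Pow(Y, -1), Add(E, Y)) (Function('q')(Y, E) = Mul(Add(E, Y), Pow(Mul(2, Y), -1)) = Mul(Add(E, Y), Mul(Rational(1, 2), Pow(Y, -1))) = Mul(Rational(1, 2), Pow(Y, -1), Add(E, Y)))
Add(Function('q')(-50, Function('p')(3)), Mul(-1, Function('H')(34, 66))) = Add(Mul(Rational(1, 2), Pow(-50, -1), Add(Add(1, Mul(Rational(-1, 3), 3)), -50)), Mul(-1, 20)) = Add(Mul(Rational(1, 2), Rational(-1, 50), Add(Add(1, -1), -50)), -20) = Add(Mul(Rational(1, 2), Rational(-1, 50), Add(0, -50)), -20) = Add(Mul(Rational(1, 2), Rational(-1, 50), -50), -20) = Add(Rational(1, 2), -20) = Rational(-39, 2)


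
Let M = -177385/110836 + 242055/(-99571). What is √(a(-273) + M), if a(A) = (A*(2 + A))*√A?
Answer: √(-1014468723116464585 + 18617184462987375797532*I*√273)/501638698 ≈ 781.79 + 781.79*I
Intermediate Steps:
M = -44490809815/11036051356 (M = -177385*1/110836 + 242055*(-1/99571) = -177385/110836 - 242055/99571 = -44490809815/11036051356 ≈ -4.0314)
a(A) = A^(3/2)*(2 + A)
√(a(-273) + M) = √((-273)^(3/2)*(2 - 273) - 44490809815/11036051356) = √(-273*I*√273*(-271) - 44490809815/11036051356) = √(73983*I*√273 - 44490809815/11036051356) = √(-44490809815/11036051356 + 73983*I*√273)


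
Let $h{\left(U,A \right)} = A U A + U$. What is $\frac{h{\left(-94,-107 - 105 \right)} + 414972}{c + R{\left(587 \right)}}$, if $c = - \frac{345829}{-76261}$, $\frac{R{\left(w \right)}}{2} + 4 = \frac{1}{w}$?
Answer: $\frac{170549082010606}{154967511} \approx 1.1005 \cdot 10^{6}$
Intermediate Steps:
$R{\left(w \right)} = -8 + \frac{2}{w}$
$h{\left(U,A \right)} = U + U A^{2}$ ($h{\left(U,A \right)} = U A^{2} + U = U + U A^{2}$)
$c = \frac{345829}{76261}$ ($c = \left(-345829\right) \left(- \frac{1}{76261}\right) = \frac{345829}{76261} \approx 4.5348$)
$\frac{h{\left(-94,-107 - 105 \right)} + 414972}{c + R{\left(587 \right)}} = \frac{- 94 \left(1 + \left(-107 - 105\right)^{2}\right) + 414972}{\frac{345829}{76261} - \left(8 - \frac{2}{587}\right)} = \frac{- 94 \left(1 + \left(-107 - 105\right)^{2}\right) + 414972}{\frac{345829}{76261} + \left(-8 + 2 \cdot \frac{1}{587}\right)} = \frac{- 94 \left(1 + \left(-212\right)^{2}\right) + 414972}{\frac{345829}{76261} + \left(-8 + \frac{2}{587}\right)} = \frac{- 94 \left(1 + 44944\right) + 414972}{\frac{345829}{76261} - \frac{4694}{587}} = \frac{\left(-94\right) 44945 + 414972}{- \frac{154967511}{44765207}} = \left(-4224830 + 414972\right) \left(- \frac{44765207}{154967511}\right) = \left(-3809858\right) \left(- \frac{44765207}{154967511}\right) = \frac{170549082010606}{154967511}$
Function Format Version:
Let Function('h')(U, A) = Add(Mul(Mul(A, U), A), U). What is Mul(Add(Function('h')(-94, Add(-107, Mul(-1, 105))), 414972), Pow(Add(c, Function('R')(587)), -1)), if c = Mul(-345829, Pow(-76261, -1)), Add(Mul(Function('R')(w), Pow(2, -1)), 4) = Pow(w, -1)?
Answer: Rational(170549082010606, 154967511) ≈ 1.1005e+6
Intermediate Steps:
Function('R')(w) = Add(-8, Mul(2, Pow(w, -1)))
Function('h')(U, A) = Add(U, Mul(U, Pow(A, 2))) (Function('h')(U, A) = Add(Mul(U, Pow(A, 2)), U) = Add(U, Mul(U, Pow(A, 2))))
c = Rational(345829, 76261) (c = Mul(-345829, Rational(-1, 76261)) = Rational(345829, 76261) ≈ 4.5348)
Mul(Add(Function('h')(-94, Add(-107, Mul(-1, 105))), 414972), Pow(Add(c, Function('R')(587)), -1)) = Mul(Add(Mul(-94, Add(1, Pow(Add(-107, Mul(-1, 105)), 2))), 414972), Pow(Add(Rational(345829, 76261), Add(-8, Mul(2, Pow(587, -1)))), -1)) = Mul(Add(Mul(-94, Add(1, Pow(Add(-107, -105), 2))), 414972), Pow(Add(Rational(345829, 76261), Add(-8, Mul(2, Rational(1, 587)))), -1)) = Mul(Add(Mul(-94, Add(1, Pow(-212, 2))), 414972), Pow(Add(Rational(345829, 76261), Add(-8, Rational(2, 587))), -1)) = Mul(Add(Mul(-94, Add(1, 44944)), 414972), Pow(Add(Rational(345829, 76261), Rational(-4694, 587)), -1)) = Mul(Add(Mul(-94, 44945), 414972), Pow(Rational(-154967511, 44765207), -1)) = Mul(Add(-4224830, 414972), Rational(-44765207, 154967511)) = Mul(-3809858, Rational(-44765207, 154967511)) = Rational(170549082010606, 154967511)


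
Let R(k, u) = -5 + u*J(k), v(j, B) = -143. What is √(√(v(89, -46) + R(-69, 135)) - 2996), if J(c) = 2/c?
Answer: √(-1584884 + 23*I*√80362)/23 ≈ 0.11259 + 54.736*I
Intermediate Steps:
R(k, u) = -5 + 2*u/k (R(k, u) = -5 + u*(2/k) = -5 + 2*u/k)
√(√(v(89, -46) + R(-69, 135)) - 2996) = √(√(-143 + (-5 + 2*135/(-69))) - 2996) = √(√(-143 + (-5 + 2*135*(-1/69))) - 2996) = √(√(-143 + (-5 - 90/23)) - 2996) = √(√(-143 - 205/23) - 2996) = √(√(-3494/23) - 2996) = √(I*√80362/23 - 2996) = √(-2996 + I*√80362/23)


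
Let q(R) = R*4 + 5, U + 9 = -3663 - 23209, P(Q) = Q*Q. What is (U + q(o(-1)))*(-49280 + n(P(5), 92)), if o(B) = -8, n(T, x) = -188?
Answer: 1331084944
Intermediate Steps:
P(Q) = Q**2
U = -26881 (U = -9 + (-3663 - 23209) = -9 - 26872 = -26881)
q(R) = 5 + 4*R (q(R) = 4*R + 5 = 5 + 4*R)
(U + q(o(-1)))*(-49280 + n(P(5), 92)) = (-26881 + (5 + 4*(-8)))*(-49280 - 188) = (-26881 + (5 - 32))*(-49468) = (-26881 - 27)*(-49468) = -26908*(-49468) = 1331084944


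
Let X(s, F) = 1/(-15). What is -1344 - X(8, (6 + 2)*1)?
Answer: -20159/15 ≈ -1343.9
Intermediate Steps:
X(s, F) = -1/15
-1344 - X(8, (6 + 2)*1) = -1344 - 1*(-1/15) = -1344 + 1/15 = -20159/15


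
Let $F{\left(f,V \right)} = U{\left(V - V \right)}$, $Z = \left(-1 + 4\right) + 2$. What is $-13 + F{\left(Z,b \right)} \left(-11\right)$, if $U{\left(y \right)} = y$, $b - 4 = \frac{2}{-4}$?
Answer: $-13$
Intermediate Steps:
$b = \frac{7}{2}$ ($b = 4 + \frac{2}{-4} = 4 + 2 \left(- \frac{1}{4}\right) = 4 - \frac{1}{2} = \frac{7}{2} \approx 3.5$)
$Z = 5$ ($Z = 3 + 2 = 5$)
$F{\left(f,V \right)} = 0$ ($F{\left(f,V \right)} = V - V = 0$)
$-13 + F{\left(Z,b \right)} \left(-11\right) = -13 + 0 \left(-11\right) = -13 + 0 = -13$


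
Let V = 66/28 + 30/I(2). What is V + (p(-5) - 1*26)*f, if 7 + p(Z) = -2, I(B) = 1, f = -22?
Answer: 11233/14 ≈ 802.36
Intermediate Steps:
V = 453/14 (V = 66/28 + 30/1 = 66*(1/28) + 30*1 = 33/14 + 30 = 453/14 ≈ 32.357)
p(Z) = -9 (p(Z) = -7 - 2 = -9)
V + (p(-5) - 1*26)*f = 453/14 + (-9 - 1*26)*(-22) = 453/14 + (-9 - 26)*(-22) = 453/14 - 35*(-22) = 453/14 + 770 = 11233/14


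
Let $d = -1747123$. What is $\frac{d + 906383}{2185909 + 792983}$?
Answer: $- \frac{210185}{744723} \approx -0.28223$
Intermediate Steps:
$\frac{d + 906383}{2185909 + 792983} = \frac{-1747123 + 906383}{2185909 + 792983} = - \frac{840740}{2978892} = \left(-840740\right) \frac{1}{2978892} = - \frac{210185}{744723}$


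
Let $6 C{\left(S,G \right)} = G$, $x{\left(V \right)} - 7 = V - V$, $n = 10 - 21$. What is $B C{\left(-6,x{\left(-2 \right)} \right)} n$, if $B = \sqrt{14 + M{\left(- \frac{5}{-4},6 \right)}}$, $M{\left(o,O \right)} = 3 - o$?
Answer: $- \frac{77 \sqrt{7}}{4} \approx -50.931$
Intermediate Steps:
$n = -11$
$x{\left(V \right)} = 7$ ($x{\left(V \right)} = 7 + \left(V - V\right) = 7 + 0 = 7$)
$B = \frac{3 \sqrt{7}}{2}$ ($B = \sqrt{14 + \left(3 - - \frac{5}{-4}\right)} = \sqrt{14 + \left(3 - \left(-5\right) \left(- \frac{1}{4}\right)\right)} = \sqrt{14 + \left(3 - \frac{5}{4}\right)} = \sqrt{14 + \frac{7}{4}} = \sqrt{\frac{63}{4}} = \frac{3 \sqrt{7}}{2} \approx 3.9686$)
$C{\left(S,G \right)} = \frac{G}{6}$
$B C{\left(-6,x{\left(-2 \right)} \right)} n = \frac{3 \sqrt{7}}{2} \cdot \frac{1}{6} \cdot 7 \left(-11\right) = \frac{3 \sqrt{7}}{2} \cdot \frac{7}{6} \left(-11\right) = \frac{7 \sqrt{7}}{4} \left(-11\right) = - \frac{77 \sqrt{7}}{4}$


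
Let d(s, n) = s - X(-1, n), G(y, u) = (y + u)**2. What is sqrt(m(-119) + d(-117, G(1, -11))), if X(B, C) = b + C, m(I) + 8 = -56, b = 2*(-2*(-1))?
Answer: I*sqrt(285) ≈ 16.882*I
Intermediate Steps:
b = 4 (b = 2*2 = 4)
m(I) = -64 (m(I) = -8 - 56 = -64)
X(B, C) = 4 + C
G(y, u) = (u + y)**2
d(s, n) = -4 + s - n (d(s, n) = s - (4 + n) = s + (-4 - n) = -4 + s - n)
sqrt(m(-119) + d(-117, G(1, -11))) = sqrt(-64 + (-4 - 117 - (-11 + 1)**2)) = sqrt(-64 + (-4 - 117 - 1*(-10)**2)) = sqrt(-64 + (-4 - 117 - 1*100)) = sqrt(-64 + (-4 - 117 - 100)) = sqrt(-64 - 221) = sqrt(-285) = I*sqrt(285)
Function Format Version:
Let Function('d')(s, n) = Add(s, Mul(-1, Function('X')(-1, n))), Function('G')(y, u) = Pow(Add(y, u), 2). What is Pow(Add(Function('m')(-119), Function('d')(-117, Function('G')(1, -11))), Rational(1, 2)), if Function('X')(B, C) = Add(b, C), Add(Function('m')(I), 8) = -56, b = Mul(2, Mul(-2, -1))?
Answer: Mul(I, Pow(285, Rational(1, 2))) ≈ Mul(16.882, I)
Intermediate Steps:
b = 4 (b = Mul(2, 2) = 4)
Function('m')(I) = -64 (Function('m')(I) = Add(-8, -56) = -64)
Function('X')(B, C) = Add(4, C)
Function('G')(y, u) = Pow(Add(u, y), 2)
Function('d')(s, n) = Add(-4, s, Mul(-1, n)) (Function('d')(s, n) = Add(s, Mul(-1, Add(4, n))) = Add(s, Add(-4, Mul(-1, n))) = Add(-4, s, Mul(-1, n)))
Pow(Add(Function('m')(-119), Function('d')(-117, Function('G')(1, -11))), Rational(1, 2)) = Pow(Add(-64, Add(-4, -117, Mul(-1, Pow(Add(-11, 1), 2)))), Rational(1, 2)) = Pow(Add(-64, Add(-4, -117, Mul(-1, Pow(-10, 2)))), Rational(1, 2)) = Pow(Add(-64, Add(-4, -117, Mul(-1, 100))), Rational(1, 2)) = Pow(Add(-64, Add(-4, -117, -100)), Rational(1, 2)) = Pow(Add(-64, -221), Rational(1, 2)) = Pow(-285, Rational(1, 2)) = Mul(I, Pow(285, Rational(1, 2)))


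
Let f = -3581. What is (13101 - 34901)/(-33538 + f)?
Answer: 21800/37119 ≈ 0.58730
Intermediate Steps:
(13101 - 34901)/(-33538 + f) = (13101 - 34901)/(-33538 - 3581) = -21800/(-37119) = -21800*(-1/37119) = 21800/37119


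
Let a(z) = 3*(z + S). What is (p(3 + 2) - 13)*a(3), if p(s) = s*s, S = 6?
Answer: 324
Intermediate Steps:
a(z) = 18 + 3*z (a(z) = 3*(z + 6) = 3*(6 + z) = 18 + 3*z)
p(s) = s²
(p(3 + 2) - 13)*a(3) = ((3 + 2)² - 13)*(18 + 3*3) = (5² - 13)*(18 + 9) = (25 - 13)*27 = 12*27 = 324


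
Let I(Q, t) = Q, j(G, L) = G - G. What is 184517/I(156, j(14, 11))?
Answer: 184517/156 ≈ 1182.8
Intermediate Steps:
j(G, L) = 0
184517/I(156, j(14, 11)) = 184517/156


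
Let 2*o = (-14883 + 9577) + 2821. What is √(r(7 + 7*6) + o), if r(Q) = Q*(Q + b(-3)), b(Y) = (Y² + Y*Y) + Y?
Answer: √7574/2 ≈ 43.514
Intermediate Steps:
o = -2485/2 (o = ((-14883 + 9577) + 2821)/2 = (-5306 + 2821)/2 = (½)*(-2485) = -2485/2 ≈ -1242.5)
b(Y) = Y + 2*Y² (b(Y) = (Y² + Y²) + Y = 2*Y² + Y = Y + 2*Y²)
r(Q) = Q*(15 + Q) (r(Q) = Q*(Q - 3*(1 + 2*(-3))) = Q*(Q - 3*(1 - 6)) = Q*(Q - 3*(-5)) = Q*(Q + 15) = Q*(15 + Q))
√(r(7 + 7*6) + o) = √((7 + 7*6)*(15 + (7 + 7*6)) - 2485/2) = √((7 + 42)*(15 + (7 + 42)) - 2485/2) = √(49*(15 + 49) - 2485/2) = √(49*64 - 2485/2) = √(3136 - 2485/2) = √(3787/2) = √7574/2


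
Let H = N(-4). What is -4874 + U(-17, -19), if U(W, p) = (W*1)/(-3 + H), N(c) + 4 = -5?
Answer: -58471/12 ≈ -4872.6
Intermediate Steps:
N(c) = -9 (N(c) = -4 - 5 = -9)
H = -9
U(W, p) = -W/12 (U(W, p) = (W*1)/(-3 - 9) = W/(-12) = W*(-1/12) = -W/12)
-4874 + U(-17, -19) = -4874 - 1/12*(-17) = -4874 + 17/12 = -58471/12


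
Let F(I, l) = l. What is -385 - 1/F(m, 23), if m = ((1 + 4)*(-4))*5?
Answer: -8856/23 ≈ -385.04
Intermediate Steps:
m = -100 (m = (5*(-4))*5 = -20*5 = -100)
-385 - 1/F(m, 23) = -385 - 1/23 = -8856/23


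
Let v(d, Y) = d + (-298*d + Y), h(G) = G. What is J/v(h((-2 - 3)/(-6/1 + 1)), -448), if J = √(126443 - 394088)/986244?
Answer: -I*√267645/734751780 ≈ -7.0411e-7*I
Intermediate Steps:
v(d, Y) = Y - 297*d (v(d, Y) = d + (Y - 298*d) = Y - 297*d)
J = I*√267645/986244 (J = √(-267645)*(1/986244) = (I*√267645)*(1/986244) = I*√267645/986244 ≈ 0.00052456*I)
J/v(h((-2 - 3)/(-6/1 + 1)), -448) = (I*√267645/986244)/(-448 - 297*(-2 - 3)/(-6/1 + 1)) = (I*√267645/986244)/(-448 - (-1485)/(-6*1 + 1)) = (I*√267645/986244)/(-448 - (-1485)/(-6 + 1)) = (I*√267645/986244)/(-448 - (-1485)/(-5)) = (I*√267645/986244)/(-448 - (-1485)*(-1)/5) = (I*√267645/986244)/(-448 - 297*1) = (I*√267645/986244)/(-448 - 297) = (I*√267645/986244)/(-745) = (I*√267645/986244)*(-1/745) = -I*√267645/734751780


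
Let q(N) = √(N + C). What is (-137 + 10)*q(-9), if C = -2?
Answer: -127*I*√11 ≈ -421.21*I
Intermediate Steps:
q(N) = √(-2 + N) (q(N) = √(N - 2) = √(-2 + N))
(-137 + 10)*q(-9) = (-137 + 10)*√(-2 - 9) = -127*I*√11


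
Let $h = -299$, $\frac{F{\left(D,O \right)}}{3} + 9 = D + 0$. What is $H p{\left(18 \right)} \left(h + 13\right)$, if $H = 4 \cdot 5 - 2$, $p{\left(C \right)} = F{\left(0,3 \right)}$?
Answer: $138996$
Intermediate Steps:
$F{\left(D,O \right)} = -27 + 3 D$ ($F{\left(D,O \right)} = -27 + 3 \left(D + 0\right) = -27 + 3 D$)
$p{\left(C \right)} = -27$ ($p{\left(C \right)} = -27 + 3 \cdot 0 = -27 + 0 = -27$)
$H = 18$ ($H = 20 - 2 = 18$)
$H p{\left(18 \right)} \left(h + 13\right) = 18 \left(- 27 \left(-299 + 13\right)\right) = 18 \left(\left(-27\right) \left(-286\right)\right) = 18 \cdot 7722 = 138996$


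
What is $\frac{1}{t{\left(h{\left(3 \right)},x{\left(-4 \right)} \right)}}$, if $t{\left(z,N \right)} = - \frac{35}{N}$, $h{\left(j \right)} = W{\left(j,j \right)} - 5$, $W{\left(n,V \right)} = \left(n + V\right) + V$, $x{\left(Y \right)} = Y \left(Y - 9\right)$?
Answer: $- \frac{52}{35} \approx -1.4857$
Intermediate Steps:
$x{\left(Y \right)} = Y \left(-9 + Y\right)$
$W{\left(n,V \right)} = n + 2 V$ ($W{\left(n,V \right)} = \left(V + n\right) + V = n + 2 V$)
$h{\left(j \right)} = -5 + 3 j$ ($h{\left(j \right)} = \left(j + 2 j\right) - 5 = 3 j - 5 = -5 + 3 j$)
$\frac{1}{t{\left(h{\left(3 \right)},x{\left(-4 \right)} \right)}} = \frac{1}{\left(-35\right) \frac{1}{\left(-4\right) \left(-9 - 4\right)}} = \frac{1}{\left(-35\right) \frac{1}{\left(-4\right) \left(-13\right)}} = \frac{1}{\left(-35\right) \frac{1}{52}} = \frac{1}{- \frac{35}{52}} = - \frac{52}{35}$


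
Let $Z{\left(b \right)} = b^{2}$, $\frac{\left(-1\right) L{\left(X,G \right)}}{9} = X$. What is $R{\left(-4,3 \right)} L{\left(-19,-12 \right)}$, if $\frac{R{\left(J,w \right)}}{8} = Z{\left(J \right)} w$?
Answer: $65664$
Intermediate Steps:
$L{\left(X,G \right)} = - 9 X$
$R{\left(J,w \right)} = 8 w J^{2}$ ($R{\left(J,w \right)} = 8 J^{2} w = 8 w J^{2}$)
$R{\left(-4,3 \right)} L{\left(-19,-12 \right)} = 8 \cdot 3 \left(-4\right)^{2} \left(\left(-9\right) \left(-19\right)\right) = 8 \cdot 3 \cdot 16 \cdot 171 = 384 \cdot 171 = 65664$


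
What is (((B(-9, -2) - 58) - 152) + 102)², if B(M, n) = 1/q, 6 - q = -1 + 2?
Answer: 290521/25 ≈ 11621.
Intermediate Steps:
q = 5 (q = 6 - (-1 + 2) = 6 - 1*1 = 6 - 1 = 5)
B(M, n) = ⅕ (B(M, n) = 1/5 = 1*(⅕) = ⅕)
(((B(-9, -2) - 58) - 152) + 102)² = (((⅕ - 58) - 152) + 102)² = ((-289/5 - 152) + 102)² = (-1049/5 + 102)² = (-539/5)² = 290521/25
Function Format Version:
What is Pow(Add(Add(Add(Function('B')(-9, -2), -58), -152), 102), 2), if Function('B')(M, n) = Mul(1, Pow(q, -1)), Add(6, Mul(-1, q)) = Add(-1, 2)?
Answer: Rational(290521, 25) ≈ 11621.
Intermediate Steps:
q = 5 (q = Add(6, Mul(-1, Add(-1, 2))) = Add(6, Mul(-1, 1)) = Add(6, -1) = 5)
Function('B')(M, n) = Rational(1, 5) (Function('B')(M, n) = Mul(1, Pow(5, -1)) = Mul(1, Rational(1, 5)) = Rational(1, 5))
Pow(Add(Add(Add(Function('B')(-9, -2), -58), -152), 102), 2) = Pow(Add(Add(Add(Rational(1, 5), -58), -152), 102), 2) = Pow(Add(Add(Rational(-289, 5), -152), 102), 2) = Pow(Add(Rational(-1049, 5), 102), 2) = Pow(Rational(-539, 5), 2) = Rational(290521, 25)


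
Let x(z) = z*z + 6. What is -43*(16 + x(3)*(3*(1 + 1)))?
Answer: -4558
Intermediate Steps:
x(z) = 6 + z² (x(z) = z² + 6 = 6 + z²)
-43*(16 + x(3)*(3*(1 + 1))) = -43*(16 + (6 + 3²)*(3*(1 + 1))) = -43*(16 + (6 + 9)*(3*2)) = -43*(16 + 15*6) = -43*(16 + 90) = -43*106 = -4558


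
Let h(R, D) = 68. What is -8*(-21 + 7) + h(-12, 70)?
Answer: 180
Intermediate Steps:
-8*(-21 + 7) + h(-12, 70) = -8*(-21 + 7) + 68 = -8*(-14) + 68 = 112 + 68 = 180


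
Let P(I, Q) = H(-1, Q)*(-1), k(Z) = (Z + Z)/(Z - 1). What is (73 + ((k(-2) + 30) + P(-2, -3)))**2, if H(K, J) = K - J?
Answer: 94249/9 ≈ 10472.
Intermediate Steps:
k(Z) = 2*Z/(-1 + Z) (k(Z) = (2*Z)/(-1 + Z) = 2*Z/(-1 + Z))
P(I, Q) = 1 + Q (P(I, Q) = (-1 - Q)*(-1) = 1 + Q)
(73 + ((k(-2) + 30) + P(-2, -3)))**2 = (73 + ((2*(-2)/(-1 - 2) + 30) + (1 - 3)))**2 = (73 + ((2*(-2)/(-3) + 30) - 2))**2 = (73 + ((2*(-2)*(-1/3) + 30) - 2))**2 = (73 + ((4/3 + 30) - 2))**2 = (73 + (94/3 - 2))**2 = (73 + 88/3)**2 = (307/3)**2 = 94249/9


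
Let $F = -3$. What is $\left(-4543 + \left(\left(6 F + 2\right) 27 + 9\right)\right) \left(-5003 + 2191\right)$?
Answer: $13964392$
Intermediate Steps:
$\left(-4543 + \left(\left(6 F + 2\right) 27 + 9\right)\right) \left(-5003 + 2191\right) = \left(-4543 + \left(\left(6 \left(-3\right) + 2\right) 27 + 9\right)\right) \left(-5003 + 2191\right) = \left(-4543 + \left(\left(-18 + 2\right) 27 + 9\right)\right) \left(-2812\right) = \left(-4543 + \left(\left(-16\right) 27 + 9\right)\right) \left(-2812\right) = \left(-4543 + \left(-432 + 9\right)\right) \left(-2812\right) = \left(-4543 - 423\right) \left(-2812\right) = \left(-4966\right) \left(-2812\right) = 13964392$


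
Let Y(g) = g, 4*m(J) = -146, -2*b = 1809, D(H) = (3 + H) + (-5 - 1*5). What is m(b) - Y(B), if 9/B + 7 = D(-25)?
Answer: -943/26 ≈ -36.269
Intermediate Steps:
D(H) = -7 + H (D(H) = (3 + H) + (-5 - 5) = (3 + H) - 10 = -7 + H)
b = -1809/2 (b = -½*1809 = -1809/2 ≈ -904.50)
m(J) = -73/2 (m(J) = (¼)*(-146) = -73/2)
B = -3/13 (B = 9/(-7 + (-7 - 25)) = 9/(-7 - 32) = 9/(-39) = 9*(-1/39) = -3/13 ≈ -0.23077)
m(b) - Y(B) = -73/2 - 1*(-3/13) = -73/2 + 3/13 = -943/26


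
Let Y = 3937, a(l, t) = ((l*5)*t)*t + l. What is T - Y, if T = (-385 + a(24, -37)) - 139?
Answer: 159843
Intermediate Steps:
a(l, t) = l + 5*l*t² (a(l, t) = ((5*l)*t)*t + l = (5*l*t)*t + l = 5*l*t² + l = l + 5*l*t²)
T = 163780 (T = (-385 + 24*(1 + 5*(-37)²)) - 139 = (-385 + 24*(1 + 5*1369)) - 139 = (-385 + 24*(1 + 6845)) - 139 = (-385 + 24*6846) - 139 = (-385 + 164304) - 139 = 163919 - 139 = 163780)
T - Y = 163780 - 1*3937 = 163780 - 3937 = 159843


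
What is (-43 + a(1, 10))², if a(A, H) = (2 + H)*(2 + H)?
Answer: 10201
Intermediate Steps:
a(A, H) = (2 + H)²
(-43 + a(1, 10))² = (-43 + (2 + 10)²)² = (-43 + 12²)² = (-43 + 144)² = 101² = 10201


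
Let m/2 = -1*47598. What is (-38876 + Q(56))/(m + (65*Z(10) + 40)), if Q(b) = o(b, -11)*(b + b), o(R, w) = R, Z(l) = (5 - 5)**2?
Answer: 8151/23789 ≈ 0.34264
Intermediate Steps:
Z(l) = 0 (Z(l) = 0**2 = 0)
m = -95196 (m = 2*(-1*47598) = 2*(-47598) = -95196)
Q(b) = 2*b**2 (Q(b) = b*(b + b) = b*(2*b) = 2*b**2)
(-38876 + Q(56))/(m + (65*Z(10) + 40)) = (-38876 + 2*56**2)/(-95196 + (65*0 + 40)) = (-38876 + 2*3136)/(-95196 + (0 + 40)) = (-38876 + 6272)/(-95196 + 40) = -32604/(-95156) = -32604*(-1/95156) = 8151/23789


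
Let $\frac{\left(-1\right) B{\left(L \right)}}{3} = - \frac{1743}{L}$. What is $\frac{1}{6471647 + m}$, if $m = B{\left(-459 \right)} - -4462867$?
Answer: $\frac{51}{557659633} \approx 9.1454 \cdot 10^{-8}$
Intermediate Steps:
$B{\left(L \right)} = \frac{5229}{L}$ ($B{\left(L \right)} = - 3 \left(- \frac{1743}{L}\right) = \frac{5229}{L}$)
$m = \frac{227605636}{51}$ ($m = \frac{5229}{-459} - -4462867 = 5229 \left(- \frac{1}{459}\right) + 4462867 = - \frac{581}{51} + 4462867 = \frac{227605636}{51} \approx 4.4629 \cdot 10^{6}$)
$\frac{1}{6471647 + m} = \frac{1}{6471647 + \frac{227605636}{51}} = \frac{1}{\frac{557659633}{51}} = \frac{51}{557659633}$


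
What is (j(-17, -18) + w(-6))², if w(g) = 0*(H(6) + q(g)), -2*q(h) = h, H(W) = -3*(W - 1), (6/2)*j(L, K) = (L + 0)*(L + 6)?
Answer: 34969/9 ≈ 3885.4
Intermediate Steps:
j(L, K) = L*(6 + L)/3 (j(L, K) = ((L + 0)*(L + 6))/3 = (L*(6 + L))/3 = L*(6 + L)/3)
H(W) = 3 - 3*W (H(W) = -3*(-1 + W) = 3 - 3*W)
q(h) = -h/2
w(g) = 0 (w(g) = 0*((3 - 3*6) - g/2) = 0*((3 - 18) - g/2) = 0*(-15 - g/2) = 0)
(j(-17, -18) + w(-6))² = ((⅓)*(-17)*(6 - 17) + 0)² = ((⅓)*(-17)*(-11) + 0)² = (187/3 + 0)² = (187/3)² = 34969/9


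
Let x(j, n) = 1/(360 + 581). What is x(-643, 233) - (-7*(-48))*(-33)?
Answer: 10433809/941 ≈ 11088.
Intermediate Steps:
x(j, n) = 1/941
x(-643, 233) - (-7*(-48))*(-33) = 1/941 - (-7*(-48))*(-33) = 1/941 - 336*(-33) = 1/941 - 1*(-11088) = 1/941 + 11088 = 10433809/941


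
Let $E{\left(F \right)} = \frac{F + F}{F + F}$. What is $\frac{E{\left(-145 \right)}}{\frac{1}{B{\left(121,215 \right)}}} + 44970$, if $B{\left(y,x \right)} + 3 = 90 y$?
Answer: $55857$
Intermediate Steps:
$B{\left(y,x \right)} = -3 + 90 y$
$E{\left(F \right)} = 1$ ($E{\left(F \right)} = \frac{2 F}{2 F} = 2 F \frac{1}{2 F} = 1$)
$\frac{E{\left(-145 \right)}}{\frac{1}{B{\left(121,215 \right)}}} + 44970 = 1 \frac{1}{\frac{1}{-3 + 90 \cdot 121}} + 44970 = 1 \frac{1}{\frac{1}{-3 + 10890}} + 44970 = 1 \frac{1}{\frac{1}{10887}} + 44970 = 1 \cdot 10887 + 44970 = 10887 + 44970 = 55857$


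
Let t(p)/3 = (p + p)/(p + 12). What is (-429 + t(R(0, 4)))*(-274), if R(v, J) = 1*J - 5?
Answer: 1294650/11 ≈ 1.1770e+5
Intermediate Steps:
R(v, J) = -5 + J (R(v, J) = J - 5 = -5 + J)
t(p) = 6*p/(12 + p) (t(p) = 3*((p + p)/(p + 12)) = 3*((2*p)/(12 + p)) = 3*(2*p/(12 + p)) = 6*p/(12 + p))
(-429 + t(R(0, 4)))*(-274) = (-429 + 6*(-5 + 4)/(12 + (-5 + 4)))*(-274) = (-429 + 6*(-1)/(12 - 1))*(-274) = (-429 + 6*(-1)/11)*(-274) = (-429 + 6*(-1)*(1/11))*(-274) = (-429 - 6/11)*(-274) = -4725/11*(-274) = 1294650/11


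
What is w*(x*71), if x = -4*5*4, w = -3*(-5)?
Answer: -85200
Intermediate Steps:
w = 15
x = -80 (x = -20*4 = -80)
w*(x*71) = 15*(-80*71) = 15*(-5680) = -85200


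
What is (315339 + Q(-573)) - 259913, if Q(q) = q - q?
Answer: 55426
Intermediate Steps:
Q(q) = 0
(315339 + Q(-573)) - 259913 = (315339 + 0) - 259913 = 315339 - 259913 = 55426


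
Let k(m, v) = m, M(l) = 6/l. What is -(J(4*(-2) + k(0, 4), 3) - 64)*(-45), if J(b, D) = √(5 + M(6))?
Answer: -2880 + 45*√6 ≈ -2769.8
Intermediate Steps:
J(b, D) = √6 (J(b, D) = √(5 + 6/6) = √(5 + 6*(⅙)) = √(5 + 1) = √6)
-(J(4*(-2) + k(0, 4), 3) - 64)*(-45) = -(√6 - 64)*(-45) = -(-64 + √6)*(-45) = -(2880 - 45*√6) = -2880 + 45*√6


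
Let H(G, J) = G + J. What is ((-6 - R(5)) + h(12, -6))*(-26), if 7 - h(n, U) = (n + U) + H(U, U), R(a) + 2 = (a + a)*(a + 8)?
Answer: 3146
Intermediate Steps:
R(a) = -2 + 2*a*(8 + a) (R(a) = -2 + (a + a)*(a + 8) = -2 + (2*a)*(8 + a) = -2 + 2*a*(8 + a))
h(n, U) = 7 - n - 3*U (h(n, U) = 7 - ((n + U) + (U + U)) = 7 - ((U + n) + 2*U) = 7 - (n + 3*U) = 7 + (-n - 3*U) = 7 - n - 3*U)
((-6 - R(5)) + h(12, -6))*(-26) = ((-6 - (-2 + 2*5**2 + 16*5)) + (7 - 1*12 - 3*(-6)))*(-26) = ((-6 - (-2 + 2*25 + 80)) + (7 - 12 + 18))*(-26) = ((-6 - (-2 + 50 + 80)) + 13)*(-26) = ((-6 - 1*128) + 13)*(-26) = ((-6 - 128) + 13)*(-26) = (-134 + 13)*(-26) = -121*(-26) = 3146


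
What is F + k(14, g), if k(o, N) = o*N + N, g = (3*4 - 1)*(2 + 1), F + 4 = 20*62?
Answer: 1731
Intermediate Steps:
F = 1236 (F = -4 + 20*62 = -4 + 1240 = 1236)
g = 33 (g = (12 - 1)*3 = 11*3 = 33)
k(o, N) = N + N*o (k(o, N) = N*o + N = N + N*o)
F + k(14, g) = 1236 + 33*(1 + 14) = 1236 + 33*15 = 1236 + 495 = 1731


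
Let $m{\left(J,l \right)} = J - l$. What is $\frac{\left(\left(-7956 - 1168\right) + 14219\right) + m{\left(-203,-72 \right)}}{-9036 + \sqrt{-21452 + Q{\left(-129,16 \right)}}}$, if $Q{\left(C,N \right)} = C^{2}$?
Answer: $- \frac{44854704}{81654107} - \frac{4964 i \sqrt{4811}}{81654107} \approx -0.54933 - 0.0042167 i$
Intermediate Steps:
$\frac{\left(\left(-7956 - 1168\right) + 14219\right) + m{\left(-203,-72 \right)}}{-9036 + \sqrt{-21452 + Q{\left(-129,16 \right)}}} = \frac{\left(\left(-7956 - 1168\right) + 14219\right) - 131}{-9036 + \sqrt{-21452 + \left(-129\right)^{2}}} = \frac{\left(-9124 + 14219\right) + \left(-203 + 72\right)}{-9036 + \sqrt{-21452 + 16641}} = \frac{5095 - 131}{-9036 + \sqrt{-4811}} = \frac{4964}{-9036 + i \sqrt{4811}}$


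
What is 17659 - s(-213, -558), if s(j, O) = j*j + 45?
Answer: -27755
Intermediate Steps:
s(j, O) = 45 + j² (s(j, O) = j² + 45 = 45 + j²)
17659 - s(-213, -558) = 17659 - (45 + (-213)²) = 17659 - (45 + 45369) = 17659 - 1*45414 = 17659 - 45414 = -27755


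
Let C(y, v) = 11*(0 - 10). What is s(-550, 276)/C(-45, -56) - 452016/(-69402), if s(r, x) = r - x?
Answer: 207457/14795 ≈ 14.022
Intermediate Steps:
C(y, v) = -110 (C(y, v) = 11*(-10) = -110)
s(-550, 276)/C(-45, -56) - 452016/(-69402) = (-550 - 1*276)/(-110) - 452016/(-69402) = (-550 - 276)*(-1/110) - 452016*(-1/69402) = -826*(-1/110) + 1752/269 = 413/55 + 1752/269 = 207457/14795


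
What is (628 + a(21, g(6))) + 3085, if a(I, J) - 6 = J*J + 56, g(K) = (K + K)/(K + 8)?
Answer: 185011/49 ≈ 3775.7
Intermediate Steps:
g(K) = 2*K/(8 + K) (g(K) = (2*K)/(8 + K) = 2*K/(8 + K))
a(I, J) = 62 + J² (a(I, J) = 6 + (J*J + 56) = 6 + (J² + 56) = 6 + (56 + J²) = 62 + J²)
(628 + a(21, g(6))) + 3085 = (628 + (62 + (2*6/(8 + 6))²)) + 3085 = (628 + (62 + (2*6/14)²)) + 3085 = (628 + (62 + (2*6*(1/14))²)) + 3085 = (628 + (62 + (6/7)²)) + 3085 = (628 + (62 + 36/49)) + 3085 = (628 + 3074/49) + 3085 = 33846/49 + 3085 = 185011/49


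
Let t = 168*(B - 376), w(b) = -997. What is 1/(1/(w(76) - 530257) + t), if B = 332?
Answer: -531254/3927029569 ≈ -0.00013528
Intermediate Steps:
t = -7392 (t = 168*(332 - 376) = 168*(-44) = -7392)
1/(1/(w(76) - 530257) + t) = 1/(1/(-997 - 530257) - 7392) = 1/(1/(-531254) - 7392) = 1/(-1/531254 - 7392) = 1/(-3927029569/531254) = -531254/3927029569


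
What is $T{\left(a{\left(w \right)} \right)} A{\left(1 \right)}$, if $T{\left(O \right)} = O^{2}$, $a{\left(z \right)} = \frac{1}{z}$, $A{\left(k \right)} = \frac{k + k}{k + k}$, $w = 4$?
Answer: $\frac{1}{16} \approx 0.0625$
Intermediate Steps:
$A{\left(k \right)} = 1$ ($A{\left(k \right)} = \frac{2 k}{2 k} = 2 k \frac{1}{2 k} = 1$)
$T{\left(a{\left(w \right)} \right)} A{\left(1 \right)} = \left(\frac{1}{4}\right)^{2} \cdot 1 = \frac{1}{16} \cdot 1 = \frac{1}{16}$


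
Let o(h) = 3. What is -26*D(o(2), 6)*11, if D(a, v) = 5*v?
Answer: -8580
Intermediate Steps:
-26*D(o(2), 6)*11 = -130*6*11 = -26*30*11 = -780*11 = -8580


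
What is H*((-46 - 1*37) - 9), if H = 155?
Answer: -14260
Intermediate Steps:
H*((-46 - 1*37) - 9) = 155*((-46 - 1*37) - 9) = 155*((-46 - 37) - 9) = 155*(-83 - 9) = 155*(-92) = -14260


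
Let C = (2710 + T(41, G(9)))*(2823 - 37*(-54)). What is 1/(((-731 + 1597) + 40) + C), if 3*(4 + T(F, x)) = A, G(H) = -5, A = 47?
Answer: 1/13122061 ≈ 7.6208e-8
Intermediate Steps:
T(F, x) = 35/3 (T(F, x) = -4 + (1/3)*47 = -4 + 47/3 = 35/3)
C = 13121155 (C = (2710 + 35/3)*(2823 - 37*(-54)) = 8165*(2823 + 1998)/3 = (8165/3)*4821 = 13121155)
1/(((-731 + 1597) + 40) + C) = 1/(((-731 + 1597) + 40) + 13121155) = 1/((866 + 40) + 13121155) = 1/(906 + 13121155) = 1/13122061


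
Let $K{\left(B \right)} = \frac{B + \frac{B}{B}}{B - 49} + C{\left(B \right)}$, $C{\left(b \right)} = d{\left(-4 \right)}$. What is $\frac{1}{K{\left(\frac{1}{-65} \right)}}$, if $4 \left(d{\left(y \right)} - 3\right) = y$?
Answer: $\frac{1593}{3154} \approx 0.50507$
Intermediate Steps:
$d{\left(y \right)} = 3 + \frac{y}{4}$
$C{\left(b \right)} = 2$ ($C{\left(b \right)} = 3 + \frac{1}{4} \left(-4\right) = 3 - 1 = 2$)
$K{\left(B \right)} = 2 + \frac{1 + B}{-49 + B}$ ($K{\left(B \right)} = \frac{B + \frac{B}{B}}{B - 49} + 2 = \frac{B + 1}{-49 + B} + 2 = \frac{1 + B}{-49 + B} + 2 = 2 + \frac{1 + B}{-49 + B}$)
$\frac{1}{K{\left(\frac{1}{-65} \right)}} = \frac{1}{\frac{1}{-49 + \frac{1}{-65}} \left(-97 + \frac{3}{-65}\right)} = \frac{1}{\frac{1}{-49 - \frac{1}{65}} \left(-97 + 3 \left(- \frac{1}{65}\right)\right)} = \frac{1}{\frac{1}{- \frac{3186}{65}} \left(-97 - \frac{3}{65}\right)} = \frac{1}{\left(- \frac{65}{3186}\right) \left(- \frac{6308}{65}\right)} = \frac{1}{\frac{3154}{1593}} = \frac{1593}{3154}$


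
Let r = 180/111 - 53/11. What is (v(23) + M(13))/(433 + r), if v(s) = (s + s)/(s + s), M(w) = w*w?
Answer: 407/1029 ≈ 0.39553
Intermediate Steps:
M(w) = w²
v(s) = 1 (v(s) = (2*s)/((2*s)) = (2*s)*(1/(2*s)) = 1)
r = -1301/407 (r = 180*(1/111) - 53*1/11 = 60/37 - 53/11 = -1301/407 ≈ -3.1966)
(v(23) + M(13))/(433 + r) = (1 + 13²)/(433 - 1301/407) = (1 + 169)/(174930/407) = 170*(407/174930) = 407/1029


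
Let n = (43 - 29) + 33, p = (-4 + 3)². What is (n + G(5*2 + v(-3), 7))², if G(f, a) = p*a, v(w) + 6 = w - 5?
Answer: 2916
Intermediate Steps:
v(w) = -11 + w (v(w) = -6 + (w - 5) = -6 + (-5 + w) = -11 + w)
p = 1 (p = (-1)² = 1)
G(f, a) = a (G(f, a) = 1*a = a)
n = 47 (n = 14 + 33 = 47)
(n + G(5*2 + v(-3), 7))² = (47 + 7)² = 54² = 2916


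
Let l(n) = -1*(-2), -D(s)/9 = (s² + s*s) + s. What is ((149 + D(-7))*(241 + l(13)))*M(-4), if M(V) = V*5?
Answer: 3256200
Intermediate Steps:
D(s) = -18*s² - 9*s (D(s) = -9*((s² + s*s) + s) = -9*((s² + s²) + s) = -9*(2*s² + s) = -9*(s + 2*s²) = -18*s² - 9*s)
l(n) = 2
M(V) = 5*V
((149 + D(-7))*(241 + l(13)))*M(-4) = ((149 - 9*(-7)*(1 + 2*(-7)))*(241 + 2))*(5*(-4)) = ((149 - 9*(-7)*(1 - 14))*243)*(-20) = ((149 - 9*(-7)*(-13))*243)*(-20) = ((149 - 819)*243)*(-20) = -670*243*(-20) = -162810*(-20) = 3256200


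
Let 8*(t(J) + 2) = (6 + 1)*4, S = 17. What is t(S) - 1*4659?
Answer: -9315/2 ≈ -4657.5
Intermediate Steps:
t(J) = 3/2 (t(J) = -2 + ((6 + 1)*4)/8 = -2 + (7*4)/8 = -2 + (⅛)*28 = -2 + 7/2 = 3/2)
t(S) - 1*4659 = 3/2 - 1*4659 = 3/2 - 4659 = -9315/2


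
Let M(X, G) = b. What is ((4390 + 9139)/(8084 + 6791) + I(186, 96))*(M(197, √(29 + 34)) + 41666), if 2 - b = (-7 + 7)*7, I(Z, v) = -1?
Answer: -56085128/14875 ≈ -3770.4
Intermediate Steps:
b = 2 (b = 2 - (-7 + 7)*7 = 2 - 0*7 = 2 - 1*0 = 2 + 0 = 2)
M(X, G) = 2
((4390 + 9139)/(8084 + 6791) + I(186, 96))*(M(197, √(29 + 34)) + 41666) = ((4390 + 9139)/(8084 + 6791) - 1)*(2 + 41666) = (13529/14875 - 1)*41668 = -1346/14875*41668 = -56085128/14875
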